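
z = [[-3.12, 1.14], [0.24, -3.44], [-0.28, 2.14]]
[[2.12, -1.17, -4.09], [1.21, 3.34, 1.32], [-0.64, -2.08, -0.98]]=z @ [[-0.83, 0.02, 1.20], [-0.41, -0.97, -0.30]]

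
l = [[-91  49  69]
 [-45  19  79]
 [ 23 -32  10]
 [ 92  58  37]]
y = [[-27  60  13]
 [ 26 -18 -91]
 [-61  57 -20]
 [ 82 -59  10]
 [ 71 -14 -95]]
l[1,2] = 79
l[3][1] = 58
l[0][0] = -91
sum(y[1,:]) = -83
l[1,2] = 79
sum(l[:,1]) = 94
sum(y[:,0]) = 91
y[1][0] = 26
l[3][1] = 58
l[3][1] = 58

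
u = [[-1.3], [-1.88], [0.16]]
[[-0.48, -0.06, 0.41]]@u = [[0.8]]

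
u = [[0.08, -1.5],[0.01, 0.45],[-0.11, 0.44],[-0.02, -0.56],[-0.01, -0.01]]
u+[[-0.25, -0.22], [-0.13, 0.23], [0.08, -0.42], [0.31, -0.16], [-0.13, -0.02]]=[[-0.17, -1.72], [-0.12, 0.68], [-0.03, 0.02], [0.29, -0.72], [-0.14, -0.03]]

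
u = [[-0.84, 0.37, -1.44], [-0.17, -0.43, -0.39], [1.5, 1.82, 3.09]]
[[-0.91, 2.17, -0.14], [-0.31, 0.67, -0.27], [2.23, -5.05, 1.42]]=u @ [[0.61,-0.95,0.45], [0.18,-0.26,0.48], [0.32,-1.02,-0.04]]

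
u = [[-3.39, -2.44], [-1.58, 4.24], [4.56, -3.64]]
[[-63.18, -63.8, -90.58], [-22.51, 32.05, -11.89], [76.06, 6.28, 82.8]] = u @[[17.71, 10.55, 22.66], [1.29, 11.49, 5.64]]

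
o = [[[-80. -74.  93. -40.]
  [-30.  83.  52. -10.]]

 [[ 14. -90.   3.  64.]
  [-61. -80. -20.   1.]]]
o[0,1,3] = -10.0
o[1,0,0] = 14.0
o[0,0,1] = -74.0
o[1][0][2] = 3.0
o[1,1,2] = -20.0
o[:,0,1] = [-74.0, -90.0]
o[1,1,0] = -61.0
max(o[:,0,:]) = 93.0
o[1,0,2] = 3.0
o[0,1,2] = 52.0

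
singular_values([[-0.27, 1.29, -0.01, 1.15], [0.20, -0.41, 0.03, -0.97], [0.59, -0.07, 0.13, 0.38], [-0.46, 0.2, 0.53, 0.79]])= [2.18, 0.72, 0.72, 0.29]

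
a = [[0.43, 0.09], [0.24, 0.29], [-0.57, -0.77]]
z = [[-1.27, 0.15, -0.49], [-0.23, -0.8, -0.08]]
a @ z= [[-0.57, -0.01, -0.22], [-0.37, -0.20, -0.14], [0.90, 0.53, 0.34]]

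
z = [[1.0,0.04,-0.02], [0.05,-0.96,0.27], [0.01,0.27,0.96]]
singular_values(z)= [1.0, 1.0, 1.0]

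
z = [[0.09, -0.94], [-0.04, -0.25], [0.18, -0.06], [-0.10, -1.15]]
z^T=[[0.09, -0.04, 0.18, -0.1], [-0.94, -0.25, -0.06, -1.15]]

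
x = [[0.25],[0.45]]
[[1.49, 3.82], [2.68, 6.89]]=x@[[5.96, 15.3]]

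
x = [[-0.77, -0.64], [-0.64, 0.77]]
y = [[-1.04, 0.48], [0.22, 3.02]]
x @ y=[[0.66, -2.30], [0.84, 2.02]]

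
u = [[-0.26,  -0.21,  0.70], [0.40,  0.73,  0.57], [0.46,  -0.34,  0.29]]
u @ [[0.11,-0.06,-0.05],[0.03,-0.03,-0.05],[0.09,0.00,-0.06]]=[[0.03, 0.02, -0.02],[0.12, -0.05, -0.09],[0.07, -0.02, -0.02]]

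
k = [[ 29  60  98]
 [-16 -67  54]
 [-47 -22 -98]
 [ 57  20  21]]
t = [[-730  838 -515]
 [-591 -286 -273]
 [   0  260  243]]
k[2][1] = -22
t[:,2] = [-515, -273, 243]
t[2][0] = 0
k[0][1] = 60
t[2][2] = 243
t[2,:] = [0, 260, 243]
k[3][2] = 21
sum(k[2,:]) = -167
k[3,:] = [57, 20, 21]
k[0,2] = 98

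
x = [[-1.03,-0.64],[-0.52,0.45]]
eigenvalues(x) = [-1.23, 0.65]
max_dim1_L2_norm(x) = 1.21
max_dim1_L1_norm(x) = 1.67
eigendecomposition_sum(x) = [[-1.10,-0.42], [-0.34,-0.13]] + [[0.07, -0.22], [-0.18, 0.58]]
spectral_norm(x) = 1.24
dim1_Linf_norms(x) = [1.03, 0.52]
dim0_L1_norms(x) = [1.55, 1.09]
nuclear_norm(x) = 1.88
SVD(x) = [[-0.97, -0.23],[-0.23, 0.97]] @ diag([1.2363545997826697, 0.6440708839842357]) @ [[0.91, 0.42],[-0.42, 0.91]]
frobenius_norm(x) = 1.39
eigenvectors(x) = [[-0.96, 0.36], [-0.30, -0.93]]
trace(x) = -0.58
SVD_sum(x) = [[-1.09, -0.51], [-0.26, -0.12]] + [[0.06, -0.13], [-0.26, 0.57]]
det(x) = -0.80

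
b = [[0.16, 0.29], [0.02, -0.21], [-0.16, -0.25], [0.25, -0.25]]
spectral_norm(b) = 0.51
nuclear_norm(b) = 0.84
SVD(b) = [[0.61, 0.36],[-0.41, 0.15],[-0.53, -0.37],[-0.42, 0.85]] @ diag([0.5059013586762703, 0.33371217432018213]) @ [[0.14, 0.99], [0.99, -0.14]]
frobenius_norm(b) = 0.61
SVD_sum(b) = [[0.04,0.31], [-0.03,-0.20], [-0.04,-0.27], [-0.03,-0.21]] + [[0.12, -0.02], [0.05, -0.01], [-0.12, 0.02], [0.28, -0.04]]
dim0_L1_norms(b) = [0.59, 1.0]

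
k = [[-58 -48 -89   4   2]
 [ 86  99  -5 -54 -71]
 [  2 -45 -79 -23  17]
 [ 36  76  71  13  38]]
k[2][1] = -45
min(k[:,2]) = -89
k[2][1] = -45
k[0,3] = 4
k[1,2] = -5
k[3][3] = 13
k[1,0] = 86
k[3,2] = 71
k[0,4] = 2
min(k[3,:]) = 13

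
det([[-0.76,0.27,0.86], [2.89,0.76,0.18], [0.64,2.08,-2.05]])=7.851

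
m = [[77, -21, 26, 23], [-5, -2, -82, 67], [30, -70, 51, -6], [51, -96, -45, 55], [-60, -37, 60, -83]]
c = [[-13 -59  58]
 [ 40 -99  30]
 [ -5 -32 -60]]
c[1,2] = 30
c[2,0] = -5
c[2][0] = -5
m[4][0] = -60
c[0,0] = -13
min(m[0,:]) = -21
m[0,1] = -21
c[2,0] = -5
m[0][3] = 23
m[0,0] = 77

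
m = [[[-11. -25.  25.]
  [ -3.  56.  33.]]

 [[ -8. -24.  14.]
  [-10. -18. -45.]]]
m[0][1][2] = 33.0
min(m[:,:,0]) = -11.0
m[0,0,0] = -11.0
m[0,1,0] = -3.0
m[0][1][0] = -3.0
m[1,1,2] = -45.0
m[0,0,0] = -11.0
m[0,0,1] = -25.0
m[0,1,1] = 56.0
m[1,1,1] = -18.0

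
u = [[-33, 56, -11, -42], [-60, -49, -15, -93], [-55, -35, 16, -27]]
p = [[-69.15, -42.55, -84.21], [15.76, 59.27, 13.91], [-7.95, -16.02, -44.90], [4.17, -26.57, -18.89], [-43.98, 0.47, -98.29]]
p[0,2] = -84.21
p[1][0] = 15.76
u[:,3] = [-42, -93, -27]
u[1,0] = -60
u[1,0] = -60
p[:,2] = [-84.21, 13.91, -44.9, -18.89, -98.29]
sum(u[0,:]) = -30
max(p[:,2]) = 13.91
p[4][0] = -43.98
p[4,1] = 0.47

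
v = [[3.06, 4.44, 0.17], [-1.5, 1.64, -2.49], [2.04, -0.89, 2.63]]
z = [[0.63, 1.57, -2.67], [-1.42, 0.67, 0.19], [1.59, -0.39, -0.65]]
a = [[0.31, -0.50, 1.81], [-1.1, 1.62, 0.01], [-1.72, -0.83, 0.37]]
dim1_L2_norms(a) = [1.9, 1.96, 1.95]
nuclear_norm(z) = 5.50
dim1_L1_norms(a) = [2.62, 2.73, 2.92]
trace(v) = 7.33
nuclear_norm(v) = 10.23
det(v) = 1.04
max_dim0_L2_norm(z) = 2.75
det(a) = 6.69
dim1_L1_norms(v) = [7.67, 5.63, 5.56]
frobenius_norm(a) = 3.35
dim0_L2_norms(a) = [2.07, 1.89, 1.85]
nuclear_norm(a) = 5.73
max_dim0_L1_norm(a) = 3.13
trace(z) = 0.65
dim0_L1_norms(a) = [3.13, 2.95, 2.19]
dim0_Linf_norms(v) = [3.06, 4.44, 2.63]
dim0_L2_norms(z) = [2.22, 1.75, 2.75]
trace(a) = 2.30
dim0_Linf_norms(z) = [1.59, 1.57, 2.67]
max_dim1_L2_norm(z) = 3.16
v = z @ a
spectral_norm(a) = 2.21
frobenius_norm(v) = 7.22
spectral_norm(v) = 5.44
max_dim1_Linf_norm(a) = 1.81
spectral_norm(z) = 3.28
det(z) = 0.16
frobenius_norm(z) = 3.95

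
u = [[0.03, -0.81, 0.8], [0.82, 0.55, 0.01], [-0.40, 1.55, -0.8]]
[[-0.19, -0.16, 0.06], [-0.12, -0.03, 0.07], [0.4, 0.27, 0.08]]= u @[[-0.25,  -0.10,  -0.03],[0.16,  0.09,  0.17],[-0.07,  -0.11,  0.25]]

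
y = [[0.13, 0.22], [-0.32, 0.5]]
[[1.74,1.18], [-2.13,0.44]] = y @ [[9.89,3.64], [2.07,3.20]]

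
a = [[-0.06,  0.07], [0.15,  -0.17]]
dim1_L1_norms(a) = [0.13, 0.32]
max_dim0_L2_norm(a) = 0.18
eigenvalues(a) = [0.0, -0.23]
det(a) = -0.00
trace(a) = -0.23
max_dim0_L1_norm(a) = 0.24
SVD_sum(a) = [[-0.06, 0.07], [0.15, -0.17]] + [[0.00, 0.0], [0.00, 0.00]]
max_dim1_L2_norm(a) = 0.23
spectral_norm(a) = 0.24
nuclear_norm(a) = 0.25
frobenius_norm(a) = 0.24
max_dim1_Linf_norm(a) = 0.17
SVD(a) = [[-0.38, 0.93], [0.93, 0.38]] @ diag([0.24474169538134766, 0.0012257821436292362]) @ [[0.66, -0.75], [0.75, 0.66]]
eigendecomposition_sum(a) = [[0.0, 0.00], [0.0, 0.00]] + [[-0.06, 0.07], [0.15, -0.17]]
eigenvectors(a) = [[0.75, -0.38], [0.66, 0.93]]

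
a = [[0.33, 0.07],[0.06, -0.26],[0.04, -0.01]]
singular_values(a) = [0.34, 0.27]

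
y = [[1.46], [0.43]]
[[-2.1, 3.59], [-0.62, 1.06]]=y @ [[-1.44, 2.46]]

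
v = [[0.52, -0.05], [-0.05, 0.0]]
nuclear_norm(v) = 0.53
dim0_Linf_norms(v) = [0.52, 0.05]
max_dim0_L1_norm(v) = 0.57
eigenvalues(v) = [0.52, -0.0]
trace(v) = 0.52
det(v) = -0.00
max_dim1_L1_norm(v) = 0.57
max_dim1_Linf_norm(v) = 0.52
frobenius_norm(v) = 0.52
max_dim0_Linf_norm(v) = 0.52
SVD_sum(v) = [[0.52,  -0.05], [-0.05,  0.00]] + [[-0.0, -0.00], [-0.00, -0.0]]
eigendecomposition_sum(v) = [[0.52, -0.05], [-0.05, 0.0]] + [[-0.0, -0.00],[-0.0, -0.0]]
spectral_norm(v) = 0.52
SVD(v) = [[-1.00, 0.09], [0.09, 1.0]] @ diag([0.5247640458974745, 0.004764045897474532]) @ [[-1.00, 0.09], [-0.09, -1.0]]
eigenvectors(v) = [[1.0,0.09], [-0.09,1.0]]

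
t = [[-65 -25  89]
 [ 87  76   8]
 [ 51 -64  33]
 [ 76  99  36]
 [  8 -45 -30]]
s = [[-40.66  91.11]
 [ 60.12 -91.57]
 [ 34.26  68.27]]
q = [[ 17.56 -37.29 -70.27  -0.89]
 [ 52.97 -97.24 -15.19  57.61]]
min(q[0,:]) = -70.27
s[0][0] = -40.66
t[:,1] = [-25, 76, -64, 99, -45]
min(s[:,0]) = -40.66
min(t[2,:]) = -64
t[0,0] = -65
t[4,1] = -45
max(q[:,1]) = -37.29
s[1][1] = -91.57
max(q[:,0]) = 52.97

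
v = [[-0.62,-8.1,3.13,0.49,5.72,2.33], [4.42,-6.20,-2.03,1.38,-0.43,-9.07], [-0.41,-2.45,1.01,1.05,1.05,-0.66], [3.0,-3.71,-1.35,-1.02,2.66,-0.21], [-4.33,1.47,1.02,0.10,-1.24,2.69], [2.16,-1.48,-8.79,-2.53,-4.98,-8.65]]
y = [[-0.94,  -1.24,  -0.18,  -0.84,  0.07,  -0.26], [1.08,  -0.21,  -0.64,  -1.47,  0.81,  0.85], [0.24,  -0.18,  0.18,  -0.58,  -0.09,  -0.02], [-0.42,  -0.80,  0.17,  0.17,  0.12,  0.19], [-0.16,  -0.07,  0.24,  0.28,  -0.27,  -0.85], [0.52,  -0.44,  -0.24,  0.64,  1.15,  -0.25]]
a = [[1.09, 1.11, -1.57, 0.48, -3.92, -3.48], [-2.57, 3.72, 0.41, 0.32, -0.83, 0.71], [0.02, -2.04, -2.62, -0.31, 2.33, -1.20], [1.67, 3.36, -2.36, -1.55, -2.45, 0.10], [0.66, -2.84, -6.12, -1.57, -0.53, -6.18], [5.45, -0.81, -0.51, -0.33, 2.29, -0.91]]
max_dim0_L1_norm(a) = 13.88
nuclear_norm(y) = 7.27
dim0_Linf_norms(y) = [1.08, 1.24, 0.64, 1.47, 1.15, 0.85]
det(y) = 0.19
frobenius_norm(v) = 22.89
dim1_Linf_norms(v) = [8.1, 9.07, 2.45, 3.71, 4.33, 8.79]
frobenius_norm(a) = 14.97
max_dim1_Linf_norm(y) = 1.47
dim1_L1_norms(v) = [20.39, 23.53, 6.63, 11.95, 10.85, 28.59]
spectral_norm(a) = 10.85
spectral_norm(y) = 2.46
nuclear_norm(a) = 30.10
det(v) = 347.18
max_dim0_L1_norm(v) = 23.61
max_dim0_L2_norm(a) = 7.29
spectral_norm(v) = 17.62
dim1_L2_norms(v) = [10.69, 12.1, 3.14, 5.72, 5.54, 13.79]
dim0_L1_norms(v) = [14.94, 23.41, 17.33, 6.57, 16.08, 23.61]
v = y @ a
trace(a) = -0.80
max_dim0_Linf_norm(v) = 9.07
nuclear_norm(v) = 40.34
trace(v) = -16.72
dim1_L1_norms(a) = [11.65, 8.56, 8.52, 11.49, 17.9, 10.3]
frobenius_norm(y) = 3.61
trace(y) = -1.32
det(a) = 1834.88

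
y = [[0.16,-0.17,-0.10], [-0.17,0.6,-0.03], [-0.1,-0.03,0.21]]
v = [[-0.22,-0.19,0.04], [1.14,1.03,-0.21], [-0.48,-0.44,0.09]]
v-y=[[-0.38, -0.02, 0.14], [1.31, 0.43, -0.18], [-0.38, -0.41, -0.12]]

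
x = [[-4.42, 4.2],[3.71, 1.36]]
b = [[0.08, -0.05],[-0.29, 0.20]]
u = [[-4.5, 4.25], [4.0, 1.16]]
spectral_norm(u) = 6.68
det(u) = -22.22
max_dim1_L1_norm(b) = 0.49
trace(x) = -3.06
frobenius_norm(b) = 0.36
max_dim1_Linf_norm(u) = 4.5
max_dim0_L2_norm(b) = 0.3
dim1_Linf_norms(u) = [4.5, 4.0]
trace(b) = 0.28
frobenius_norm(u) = 7.46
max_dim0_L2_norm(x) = 5.77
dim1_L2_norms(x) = [6.1, 3.95]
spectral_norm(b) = 0.36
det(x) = -21.59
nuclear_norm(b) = 0.37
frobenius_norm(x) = 7.27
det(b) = 0.00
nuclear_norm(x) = 9.80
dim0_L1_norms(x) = [8.13, 5.56]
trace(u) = -3.34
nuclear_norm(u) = 10.00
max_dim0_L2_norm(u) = 6.02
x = b + u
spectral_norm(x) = 6.45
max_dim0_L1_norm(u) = 8.5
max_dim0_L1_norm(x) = 8.13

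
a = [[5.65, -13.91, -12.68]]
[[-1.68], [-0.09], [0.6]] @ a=[[-9.49, 23.37, 21.3],[-0.51, 1.25, 1.14],[3.39, -8.35, -7.61]]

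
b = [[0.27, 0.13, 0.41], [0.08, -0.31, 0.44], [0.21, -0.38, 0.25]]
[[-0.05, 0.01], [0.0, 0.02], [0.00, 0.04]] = b @ [[-0.08, 0.11],[-0.08, -0.07],[-0.04, -0.03]]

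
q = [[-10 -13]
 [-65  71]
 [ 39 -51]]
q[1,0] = -65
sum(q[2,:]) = -12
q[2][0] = 39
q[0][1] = -13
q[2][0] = 39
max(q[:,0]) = 39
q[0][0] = -10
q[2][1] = -51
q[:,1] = [-13, 71, -51]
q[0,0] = -10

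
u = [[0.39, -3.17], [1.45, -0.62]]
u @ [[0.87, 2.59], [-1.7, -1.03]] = [[5.73, 4.28], [2.32, 4.39]]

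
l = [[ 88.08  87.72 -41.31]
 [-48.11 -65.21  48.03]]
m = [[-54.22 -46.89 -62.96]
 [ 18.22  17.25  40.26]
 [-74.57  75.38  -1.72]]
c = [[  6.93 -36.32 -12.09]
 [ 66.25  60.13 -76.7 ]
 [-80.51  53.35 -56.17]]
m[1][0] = 18.22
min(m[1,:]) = 17.25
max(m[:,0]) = 18.22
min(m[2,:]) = -74.57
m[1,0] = 18.22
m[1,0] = 18.22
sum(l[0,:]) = 134.49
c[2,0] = -80.51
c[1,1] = 60.13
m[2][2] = -1.72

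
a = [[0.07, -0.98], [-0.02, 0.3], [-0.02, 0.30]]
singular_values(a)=[1.07, 0.0]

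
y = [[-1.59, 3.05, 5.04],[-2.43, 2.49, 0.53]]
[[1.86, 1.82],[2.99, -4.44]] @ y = [[-7.38,10.20,10.34], [6.04,-1.94,12.72]]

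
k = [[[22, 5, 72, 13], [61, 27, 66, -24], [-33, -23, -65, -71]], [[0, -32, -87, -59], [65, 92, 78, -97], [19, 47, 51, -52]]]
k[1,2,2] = 51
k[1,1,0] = 65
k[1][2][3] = -52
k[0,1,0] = 61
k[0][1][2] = 66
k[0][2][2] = -65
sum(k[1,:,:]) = 25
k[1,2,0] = 19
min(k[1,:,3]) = -97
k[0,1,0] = 61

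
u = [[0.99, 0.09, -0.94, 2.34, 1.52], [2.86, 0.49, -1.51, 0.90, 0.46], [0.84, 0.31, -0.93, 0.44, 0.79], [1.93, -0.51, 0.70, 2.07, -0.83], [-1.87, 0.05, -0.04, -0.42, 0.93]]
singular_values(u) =[5.1, 2.73, 2.09, 0.05, 0.0]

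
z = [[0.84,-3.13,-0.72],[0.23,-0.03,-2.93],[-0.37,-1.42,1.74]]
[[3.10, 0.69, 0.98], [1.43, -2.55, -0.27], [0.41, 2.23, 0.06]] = z @ [[0.0, -0.19, 0.98], [-0.88, -0.47, -0.09], [-0.48, 0.86, 0.17]]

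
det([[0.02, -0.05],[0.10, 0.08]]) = 0.007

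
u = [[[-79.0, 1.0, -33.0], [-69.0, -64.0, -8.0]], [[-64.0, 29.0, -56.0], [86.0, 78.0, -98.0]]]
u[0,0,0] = -79.0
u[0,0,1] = 1.0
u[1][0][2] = -56.0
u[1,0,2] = -56.0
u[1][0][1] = 29.0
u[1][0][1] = 29.0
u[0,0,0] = -79.0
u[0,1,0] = -69.0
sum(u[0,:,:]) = -252.0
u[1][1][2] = -98.0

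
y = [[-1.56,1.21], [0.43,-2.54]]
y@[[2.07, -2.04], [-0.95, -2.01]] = [[-4.38, 0.75],  [3.30, 4.23]]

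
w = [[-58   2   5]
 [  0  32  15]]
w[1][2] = 15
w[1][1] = 32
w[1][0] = 0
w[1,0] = 0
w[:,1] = [2, 32]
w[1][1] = 32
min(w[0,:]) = -58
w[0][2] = 5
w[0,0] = -58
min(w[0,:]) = -58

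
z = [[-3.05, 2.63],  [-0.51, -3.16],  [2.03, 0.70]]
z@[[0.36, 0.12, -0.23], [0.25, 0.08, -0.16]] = [[-0.44, -0.16, 0.28],[-0.97, -0.31, 0.62],[0.91, 0.3, -0.58]]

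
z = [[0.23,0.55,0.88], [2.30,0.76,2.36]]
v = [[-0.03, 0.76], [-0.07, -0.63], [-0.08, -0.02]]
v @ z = [[1.74, 0.56, 1.77], [-1.47, -0.52, -1.55], [-0.06, -0.06, -0.12]]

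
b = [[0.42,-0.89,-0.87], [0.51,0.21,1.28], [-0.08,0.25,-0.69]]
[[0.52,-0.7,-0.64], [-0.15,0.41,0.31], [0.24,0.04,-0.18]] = b @ [[0.64,0.1,-0.39], [0.10,0.67,0.17], [-0.39,0.17,0.37]]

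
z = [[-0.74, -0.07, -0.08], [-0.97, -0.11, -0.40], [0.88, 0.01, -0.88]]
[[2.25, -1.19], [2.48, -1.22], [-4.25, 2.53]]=z @ [[-3.57, 1.86], [4.14, -1.54], [1.31, -1.03]]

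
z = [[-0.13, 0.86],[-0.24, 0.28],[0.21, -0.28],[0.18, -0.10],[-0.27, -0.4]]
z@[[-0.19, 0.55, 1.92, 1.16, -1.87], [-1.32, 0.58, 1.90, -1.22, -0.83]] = [[-1.11,0.43,1.38,-1.2,-0.47], [-0.32,0.03,0.07,-0.62,0.22], [0.33,-0.05,-0.13,0.59,-0.16], [0.1,0.04,0.16,0.33,-0.25], [0.58,-0.38,-1.28,0.17,0.84]]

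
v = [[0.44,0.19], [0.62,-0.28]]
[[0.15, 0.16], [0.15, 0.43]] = v @ [[0.29, 0.53], [0.12, -0.36]]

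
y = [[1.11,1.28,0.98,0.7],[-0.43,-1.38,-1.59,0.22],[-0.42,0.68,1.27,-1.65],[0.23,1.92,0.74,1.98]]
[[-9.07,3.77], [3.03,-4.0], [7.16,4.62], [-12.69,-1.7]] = y @ [[-3.4, 3.61], [-1.94, 3.29], [0.12, -1.84], [-4.18, -3.78]]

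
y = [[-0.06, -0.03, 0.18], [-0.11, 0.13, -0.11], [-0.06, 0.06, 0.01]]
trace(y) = 0.08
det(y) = -0.00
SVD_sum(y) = [[0.04, -0.08, 0.12], [-0.04, 0.10, -0.15], [-0.01, 0.02, -0.03]] + [[-0.09, 0.05, 0.06], [-0.06, 0.03, 0.04], [-0.06, 0.03, 0.04]] + [[-0.00,-0.00,-0.00], [-0.00,-0.0,-0.00], [0.01,0.01,0.00]]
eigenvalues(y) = [(-0.04+0j), (0.06+0.09j), (0.06-0.09j)]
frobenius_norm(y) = 0.29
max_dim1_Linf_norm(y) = 0.18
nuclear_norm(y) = 0.42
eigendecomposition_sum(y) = [[-0.03+0.00j,-0.03-0.00j,0.06-0.00j], [(-0.03+0j),-0.02-0.00j,0.05-0.00j], [(-0.01+0j),-0.01-0.00j,(0.01-0j)]] + [[-0.01+0.02j, (-0-0.04j), (0.06+0.06j)], [-0.04-0.02j, (0.08-0.02j), (-0.08+0.13j)], [-0.03+0.00j, (0.03-0.03j), (-0+0.09j)]] + [[(-0.01-0.02j), (-0+0.04j), 0.06-0.06j],[(-0.04+0.02j), 0.08+0.02j, -0.08-0.13j],[(-0.03-0j), (0.03+0.03j), -0.00-0.09j]]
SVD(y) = [[0.61, 0.74, -0.27], [-0.77, 0.49, -0.4], [-0.16, 0.45, 0.88]] @ diag([0.2397164385030393, 0.16639028405307396, 0.012259791358579263]) @ [[0.24, -0.54, 0.81], [-0.76, 0.42, 0.50], [0.61, 0.73, 0.31]]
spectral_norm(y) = 0.24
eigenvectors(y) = [[(0.77+0j), (0.09-0.41j), 0.09+0.41j], [0.61+0.00j, (0.78+0j), (0.78-0j)], [(0.18+0j), (0.4-0.23j), 0.40+0.23j]]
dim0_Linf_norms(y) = [0.11, 0.13, 0.18]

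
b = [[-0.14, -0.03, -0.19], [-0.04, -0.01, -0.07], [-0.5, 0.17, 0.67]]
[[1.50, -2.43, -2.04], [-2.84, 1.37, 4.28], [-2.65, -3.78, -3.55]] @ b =[[0.91, -0.37, -1.48], [-1.80, 0.8, 3.31], [2.3, -0.49, -1.61]]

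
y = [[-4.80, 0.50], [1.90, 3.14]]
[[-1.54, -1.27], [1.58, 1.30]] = y@[[0.35,  0.29], [0.29,  0.24]]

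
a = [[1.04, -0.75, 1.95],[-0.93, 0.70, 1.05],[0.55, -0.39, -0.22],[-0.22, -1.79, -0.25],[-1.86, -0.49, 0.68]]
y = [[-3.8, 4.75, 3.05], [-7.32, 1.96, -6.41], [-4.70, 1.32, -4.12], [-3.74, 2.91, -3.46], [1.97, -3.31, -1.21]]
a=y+[[4.84, -5.5, -1.1],[6.39, -1.26, 7.46],[5.25, -1.71, 3.9],[3.52, -4.7, 3.21],[-3.83, 2.82, 1.89]]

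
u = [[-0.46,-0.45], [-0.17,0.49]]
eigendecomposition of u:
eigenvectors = [[-0.99,0.40], [-0.16,-0.92]]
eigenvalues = [-0.53, 0.56]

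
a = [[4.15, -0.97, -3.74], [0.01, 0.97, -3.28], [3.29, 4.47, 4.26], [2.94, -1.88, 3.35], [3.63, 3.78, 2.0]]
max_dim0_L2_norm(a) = 7.62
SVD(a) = [[0.08, -0.88, -0.28], [0.18, -0.37, 0.39], [-0.74, 0.00, 0.23], [-0.31, 0.05, -0.81], [-0.56, -0.27, 0.23]] @ diag([9.313995903182898, 6.173923217059527, 4.775034285253406]) @ [[-0.54, -0.51, -0.67], [-0.73, -0.1, 0.67], [-0.41, 0.85, -0.32]]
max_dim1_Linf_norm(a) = 4.47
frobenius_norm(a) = 12.15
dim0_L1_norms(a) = [14.02, 12.07, 16.63]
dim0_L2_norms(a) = [7.06, 6.3, 7.62]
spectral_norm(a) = 9.31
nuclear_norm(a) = 20.26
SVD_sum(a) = [[-0.4, -0.38, -0.49], [-0.91, -0.86, -1.12], [3.75, 3.53, 4.60], [1.56, 1.47, 1.91], [2.84, 2.68, 3.49]] + [[4.00,0.55,-3.68], [1.69,0.23,-1.56], [-0.01,-0.0,0.01], [-0.21,-0.03,0.2], [1.24,0.17,-1.14]] + [[0.55, -1.14, 0.43], [-0.77, 1.60, -0.60], [-0.45, 0.94, -0.35], [1.60, -3.32, 1.24], [-0.45, 0.93, -0.35]]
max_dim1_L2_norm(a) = 7.0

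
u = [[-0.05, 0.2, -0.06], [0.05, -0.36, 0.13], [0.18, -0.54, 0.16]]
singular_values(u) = [0.74, 0.06, 0.0]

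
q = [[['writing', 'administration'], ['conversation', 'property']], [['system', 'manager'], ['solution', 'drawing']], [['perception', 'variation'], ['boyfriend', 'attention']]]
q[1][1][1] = 'drawing'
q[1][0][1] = 'manager'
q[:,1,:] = [['conversation', 'property'], ['solution', 'drawing'], ['boyfriend', 'attention']]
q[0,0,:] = ['writing', 'administration']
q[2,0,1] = 'variation'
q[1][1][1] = 'drawing'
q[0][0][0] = 'writing'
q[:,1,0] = ['conversation', 'solution', 'boyfriend']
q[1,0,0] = 'system'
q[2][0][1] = 'variation'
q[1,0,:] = ['system', 'manager']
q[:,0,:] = [['writing', 'administration'], ['system', 'manager'], ['perception', 'variation']]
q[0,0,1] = 'administration'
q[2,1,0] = 'boyfriend'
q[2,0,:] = ['perception', 'variation']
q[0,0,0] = 'writing'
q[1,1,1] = 'drawing'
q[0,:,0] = ['writing', 'conversation']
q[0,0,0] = 'writing'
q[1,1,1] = 'drawing'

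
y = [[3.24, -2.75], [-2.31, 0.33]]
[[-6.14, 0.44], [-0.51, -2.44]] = y@[[0.65, 1.24],  [3.0, 1.3]]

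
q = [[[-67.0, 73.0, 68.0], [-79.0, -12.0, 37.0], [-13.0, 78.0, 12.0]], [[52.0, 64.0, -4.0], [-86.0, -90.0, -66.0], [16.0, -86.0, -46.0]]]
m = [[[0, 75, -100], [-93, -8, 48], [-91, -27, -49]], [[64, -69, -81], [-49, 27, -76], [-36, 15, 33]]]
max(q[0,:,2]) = 68.0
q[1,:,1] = [64.0, -90.0, -86.0]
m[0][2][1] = -27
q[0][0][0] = -67.0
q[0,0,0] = -67.0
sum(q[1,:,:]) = -246.0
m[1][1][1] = 27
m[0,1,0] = -93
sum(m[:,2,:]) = -155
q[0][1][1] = -12.0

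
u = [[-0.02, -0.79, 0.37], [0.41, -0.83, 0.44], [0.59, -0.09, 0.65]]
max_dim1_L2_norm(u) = 1.02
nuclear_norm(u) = 2.32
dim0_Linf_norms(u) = [0.59, 0.83, 0.65]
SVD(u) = [[0.54,-0.53,0.65], [0.70,-0.13,-0.7], [0.46,0.84,0.3]] @ diag([1.437111274637951, 0.7017776302123789, 0.1814368817026468]) @ [[0.38, -0.73, 0.56], [0.64, 0.65, 0.41], [-0.67, 0.20, 0.72]]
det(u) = 0.18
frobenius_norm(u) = 1.61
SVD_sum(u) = [[0.30, -0.57, 0.44], [0.39, -0.74, 0.57], [0.25, -0.48, 0.37]] + [[-0.24, -0.24, -0.15], [-0.06, -0.06, -0.04], [0.38, 0.38, 0.24]] + [[-0.08, 0.02, 0.08],[0.08, -0.03, -0.09],[-0.04, 0.01, 0.04]]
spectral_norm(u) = 1.44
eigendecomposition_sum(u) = [[0.07+0.00j,-0.04-0.00j,0.11+0.00j], [0.14+0.00j,(-0.09-0j),0.24+0.00j], [0.44+0.00j,-0.27-0.00j,(0.73+0j)]] + [[(-0.04+0.43j), -0.37-0.73j, (0.13+0.17j)], [(0.13+0.16j), -0.37-0.11j, (0.1+0.01j)], [(0.08-0.2j), 0.09+0.40j, (-0.04-0.1j)]] + [[(-0.04-0.43j), -0.37+0.73j, 0.13-0.17j], [(0.13-0.16j), (-0.37+0.11j), (0.1-0.01j)], [(0.08+0.2j), (0.09-0.4j), -0.04+0.10j]]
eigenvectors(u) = [[(-0.14+0j), (-0.82+0j), -0.82-0.00j], [-0.31+0.00j, -0.27+0.28j, (-0.27-0.28j)], [-0.94+0.00j, (0.4+0.1j), (0.4-0.1j)]]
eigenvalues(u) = [(0.71+0j), (-0.46+0.22j), (-0.46-0.22j)]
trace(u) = -0.20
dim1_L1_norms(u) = [1.18, 1.68, 1.33]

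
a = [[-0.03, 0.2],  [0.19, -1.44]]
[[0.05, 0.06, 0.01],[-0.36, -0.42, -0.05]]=a@[[-0.39,0.16,-0.05], [0.20,0.31,0.03]]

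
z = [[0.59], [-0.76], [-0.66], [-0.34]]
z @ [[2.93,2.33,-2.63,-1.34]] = [[1.73,1.37,-1.55,-0.79],[-2.23,-1.77,2.00,1.02],[-1.93,-1.54,1.74,0.88],[-1.0,-0.79,0.89,0.46]]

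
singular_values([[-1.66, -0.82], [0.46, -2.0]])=[2.19, 1.69]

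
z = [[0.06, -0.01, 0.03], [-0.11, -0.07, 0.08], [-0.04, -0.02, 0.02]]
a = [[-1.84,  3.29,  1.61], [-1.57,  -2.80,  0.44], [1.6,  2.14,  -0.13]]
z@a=[[-0.05, 0.29, 0.09],[0.44, 0.01, -0.22],[0.14, -0.03, -0.08]]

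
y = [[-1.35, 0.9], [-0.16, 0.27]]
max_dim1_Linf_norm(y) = 1.35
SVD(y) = [[-0.98, -0.17],[-0.17, 0.98]] @ diag([1.6471427719568055, 0.1338681769146496]) @ [[0.82, -0.57], [0.57, 0.82]]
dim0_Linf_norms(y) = [1.35, 0.9]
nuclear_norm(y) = 1.78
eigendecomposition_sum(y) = [[-1.34, 0.79],[-0.14, 0.08]] + [[-0.01, 0.11],[-0.02, 0.19]]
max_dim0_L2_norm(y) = 1.36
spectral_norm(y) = 1.65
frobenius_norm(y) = 1.65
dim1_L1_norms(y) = [2.25, 0.43]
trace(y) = -1.08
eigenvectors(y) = [[-0.99,-0.51], [-0.1,-0.86]]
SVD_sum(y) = [[-1.34, 0.92], [-0.23, 0.16]] + [[-0.01, -0.02], [0.07, 0.11]]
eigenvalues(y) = [-1.26, 0.18]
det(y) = -0.22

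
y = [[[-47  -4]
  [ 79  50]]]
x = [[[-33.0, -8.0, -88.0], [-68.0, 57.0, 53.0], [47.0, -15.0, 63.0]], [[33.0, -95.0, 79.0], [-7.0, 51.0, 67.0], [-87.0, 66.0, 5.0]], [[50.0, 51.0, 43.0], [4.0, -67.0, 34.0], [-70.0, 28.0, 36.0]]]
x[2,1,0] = 4.0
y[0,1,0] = 79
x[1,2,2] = 5.0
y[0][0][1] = -4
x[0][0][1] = -8.0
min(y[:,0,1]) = -4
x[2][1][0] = 4.0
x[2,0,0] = 50.0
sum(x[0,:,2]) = 28.0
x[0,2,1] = -15.0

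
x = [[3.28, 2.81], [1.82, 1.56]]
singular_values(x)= [4.94, 0.0]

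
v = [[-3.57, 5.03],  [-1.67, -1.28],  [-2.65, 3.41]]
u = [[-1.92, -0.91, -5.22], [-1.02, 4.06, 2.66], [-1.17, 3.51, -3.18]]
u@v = [[22.21, -26.29],[-10.19, -1.26],[6.74, -21.22]]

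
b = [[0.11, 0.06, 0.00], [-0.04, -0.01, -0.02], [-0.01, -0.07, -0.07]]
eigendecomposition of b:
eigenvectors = [[-0.90, -0.56, -0.07], [0.42, 0.71, 0.22], [-0.13, -0.43, 0.97]]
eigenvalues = [0.08, 0.03, -0.09]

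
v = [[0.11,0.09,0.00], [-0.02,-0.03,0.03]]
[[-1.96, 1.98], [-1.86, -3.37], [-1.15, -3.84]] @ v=[[-0.26,-0.24,0.06], [-0.14,-0.07,-0.10], [-0.05,0.01,-0.12]]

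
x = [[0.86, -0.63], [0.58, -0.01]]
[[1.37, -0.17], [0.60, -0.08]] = x @ [[1.02, -0.13],[-0.78, 0.10]]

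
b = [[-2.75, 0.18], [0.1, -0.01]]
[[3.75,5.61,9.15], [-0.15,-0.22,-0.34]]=b @ [[-1.15, -1.80, -3.25], [3.26, 3.66, 1.17]]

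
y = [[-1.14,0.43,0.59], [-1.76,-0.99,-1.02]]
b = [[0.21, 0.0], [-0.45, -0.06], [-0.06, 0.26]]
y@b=[[-0.47, 0.13],[0.14, -0.21]]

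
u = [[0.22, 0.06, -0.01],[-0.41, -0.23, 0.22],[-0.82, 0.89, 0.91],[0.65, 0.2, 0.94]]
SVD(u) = [[-0.03, 0.17, 0.26],[0.12, -0.23, -0.92],[0.92, -0.33, 0.21],[0.37, 0.90, -0.21]] @ diag([1.5943126564231294, 1.104497126176637, 0.4454809219670062]) @ [[-0.36, 0.54, 0.76], [0.89, -0.04, 0.45], [0.28, 0.84, -0.47]]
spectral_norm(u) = 1.59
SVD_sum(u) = [[0.02, -0.03, -0.04], [-0.07, 0.1, 0.14], [-0.52, 0.80, 1.12], [-0.21, 0.32, 0.45]] + [[0.17,  -0.01,  0.09],[-0.23,  0.01,  -0.12],[-0.32,  0.02,  -0.16],[0.89,  -0.04,  0.45]] + [[0.03, 0.10, -0.05], [-0.11, -0.34, 0.19], [0.03, 0.08, -0.04], [-0.03, -0.08, 0.04]]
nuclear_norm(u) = 3.14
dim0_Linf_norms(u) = [0.82, 0.89, 0.94]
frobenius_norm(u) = 1.99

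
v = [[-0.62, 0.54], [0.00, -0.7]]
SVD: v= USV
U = [[-0.79, -0.62], [0.62, -0.79]]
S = [0.99, 0.44]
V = [[0.49,-0.87], [0.87,0.49]]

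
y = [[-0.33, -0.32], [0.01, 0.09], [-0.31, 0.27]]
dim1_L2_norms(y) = [0.46, 0.09, 0.41]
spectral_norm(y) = 0.47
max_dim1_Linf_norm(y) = 0.33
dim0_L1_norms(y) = [0.65, 0.68]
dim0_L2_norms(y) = [0.45, 0.43]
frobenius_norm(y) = 0.62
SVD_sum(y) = [[-0.38, -0.24], [0.05, 0.03], [-0.1, -0.06]] + [[0.05, -0.08], [-0.04, 0.06], [-0.21, 0.33]]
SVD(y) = [[-0.96,0.23], [0.12,-0.17], [-0.25,-0.96]] @ diag([0.46850827100489917, 0.4110960958218893]) @ [[0.85, 0.53], [0.53, -0.85]]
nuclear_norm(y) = 0.88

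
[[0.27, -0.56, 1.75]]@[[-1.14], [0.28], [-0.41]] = [[-1.18]]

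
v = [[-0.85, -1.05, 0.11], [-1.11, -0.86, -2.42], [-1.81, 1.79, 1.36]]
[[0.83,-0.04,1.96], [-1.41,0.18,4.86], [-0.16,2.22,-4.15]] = v@[[0.01, -0.65, -0.34], [-0.71, 0.57, -1.72], [0.83, 0.02, -1.24]]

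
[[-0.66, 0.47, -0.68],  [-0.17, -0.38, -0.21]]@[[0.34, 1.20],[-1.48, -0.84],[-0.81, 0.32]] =[[-0.37,-1.4], [0.67,0.05]]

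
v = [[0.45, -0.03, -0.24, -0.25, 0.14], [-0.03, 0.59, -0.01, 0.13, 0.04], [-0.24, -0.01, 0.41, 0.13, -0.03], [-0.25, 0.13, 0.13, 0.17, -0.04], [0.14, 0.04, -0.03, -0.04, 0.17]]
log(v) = [[-2.27, 0.26, -0.63, -2.39, 0.91],  [0.26, -0.66, -0.07, 0.83, 0.06],  [-0.63, -0.07, -1.11, 0.22, 0.10],  [-2.39, 0.83, 0.22, -4.63, 0.50],  [0.91, 0.06, 0.10, 0.50, -2.12]]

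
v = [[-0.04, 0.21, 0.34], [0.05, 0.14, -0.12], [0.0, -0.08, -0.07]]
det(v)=0.000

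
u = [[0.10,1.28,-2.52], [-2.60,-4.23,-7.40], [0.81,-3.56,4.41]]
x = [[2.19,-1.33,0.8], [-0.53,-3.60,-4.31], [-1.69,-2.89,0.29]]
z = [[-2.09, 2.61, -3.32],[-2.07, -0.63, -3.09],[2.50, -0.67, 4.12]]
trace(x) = -1.12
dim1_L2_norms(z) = [4.71, 3.77, 4.87]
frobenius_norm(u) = 10.96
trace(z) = 1.40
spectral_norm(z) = 7.42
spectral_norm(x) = 5.99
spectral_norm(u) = 9.51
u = x + z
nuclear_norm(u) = 15.51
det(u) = -29.46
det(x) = -43.10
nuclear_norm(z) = 9.79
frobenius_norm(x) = 7.09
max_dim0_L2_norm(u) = 8.98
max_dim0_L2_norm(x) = 4.8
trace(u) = 0.28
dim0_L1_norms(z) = [6.66, 3.91, 10.53]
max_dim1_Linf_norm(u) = 7.4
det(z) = 2.02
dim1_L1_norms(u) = [3.9, 14.23, 8.78]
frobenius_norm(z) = 7.75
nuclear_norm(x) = 11.36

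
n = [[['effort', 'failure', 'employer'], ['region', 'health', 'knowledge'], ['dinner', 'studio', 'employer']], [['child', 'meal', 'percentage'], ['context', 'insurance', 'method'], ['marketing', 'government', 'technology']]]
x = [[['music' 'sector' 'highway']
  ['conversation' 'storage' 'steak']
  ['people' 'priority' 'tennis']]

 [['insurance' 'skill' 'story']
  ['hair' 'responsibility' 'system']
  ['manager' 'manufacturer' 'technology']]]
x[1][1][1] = 'responsibility'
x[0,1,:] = ['conversation', 'storage', 'steak']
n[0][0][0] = 'effort'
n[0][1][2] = 'knowledge'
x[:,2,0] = ['people', 'manager']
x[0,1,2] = 'steak'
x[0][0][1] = 'sector'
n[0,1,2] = 'knowledge'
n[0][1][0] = 'region'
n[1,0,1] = 'meal'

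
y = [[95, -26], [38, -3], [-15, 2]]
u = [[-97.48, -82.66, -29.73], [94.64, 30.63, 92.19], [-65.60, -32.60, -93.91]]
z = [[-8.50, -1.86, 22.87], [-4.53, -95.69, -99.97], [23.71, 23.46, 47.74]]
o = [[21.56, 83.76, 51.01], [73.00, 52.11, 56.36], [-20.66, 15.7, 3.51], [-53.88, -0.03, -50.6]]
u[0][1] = -82.66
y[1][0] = 38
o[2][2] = 3.51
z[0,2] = 22.87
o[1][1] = 52.11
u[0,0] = -97.48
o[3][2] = -50.6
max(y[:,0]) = 95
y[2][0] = -15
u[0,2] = -29.73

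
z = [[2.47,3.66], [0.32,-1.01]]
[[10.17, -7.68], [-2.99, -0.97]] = z @ [[-0.18, -3.08], [2.9, -0.02]]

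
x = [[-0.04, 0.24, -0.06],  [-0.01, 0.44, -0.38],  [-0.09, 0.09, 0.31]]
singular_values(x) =[0.64, 0.33, 0.0]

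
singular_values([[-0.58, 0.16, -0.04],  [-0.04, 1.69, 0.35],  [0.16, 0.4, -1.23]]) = [1.75, 1.29, 0.58]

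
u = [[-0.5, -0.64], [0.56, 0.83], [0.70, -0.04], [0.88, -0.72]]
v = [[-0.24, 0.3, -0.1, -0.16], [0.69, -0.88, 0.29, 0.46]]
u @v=[[-0.32, 0.41, -0.14, -0.21],[0.44, -0.56, 0.18, 0.29],[-0.20, 0.25, -0.08, -0.13],[-0.71, 0.90, -0.3, -0.47]]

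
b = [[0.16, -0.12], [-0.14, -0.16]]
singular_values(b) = [0.22, 0.2]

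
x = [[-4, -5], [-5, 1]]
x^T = [[-4, -5], [-5, 1]]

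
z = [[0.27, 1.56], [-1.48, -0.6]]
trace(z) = -0.33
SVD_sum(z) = [[0.87, 1.07], [-0.89, -1.08]] + [[-0.60, 0.49], [-0.59, 0.48]]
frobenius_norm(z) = 2.25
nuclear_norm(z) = 3.06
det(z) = 2.15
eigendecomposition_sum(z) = [[(0.13+0.75j), (0.78+0.09j)],[(-0.74-0.08j), (-0.3+0.7j)]] + [[0.13-0.75j, (0.78-0.09j)], [-0.74+0.08j, -0.30-0.70j]]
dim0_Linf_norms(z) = [1.48, 1.56]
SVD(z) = [[-0.7, 0.71], [0.71, 0.7]] @ diag([1.965764573170479, 1.0920941547631713]) @ [[-0.63, -0.77],[-0.77, 0.63]]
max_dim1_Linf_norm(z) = 1.56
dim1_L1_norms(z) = [1.83, 2.08]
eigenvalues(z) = [(-0.17+1.46j), (-0.17-1.46j)]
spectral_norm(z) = 1.97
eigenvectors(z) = [[(0.72+0j),(0.72-0j)], [(-0.2+0.67j),(-0.2-0.67j)]]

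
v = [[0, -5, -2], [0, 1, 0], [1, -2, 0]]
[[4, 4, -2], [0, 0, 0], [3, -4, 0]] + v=[[4, -1, -4], [0, 1, 0], [4, -6, 0]]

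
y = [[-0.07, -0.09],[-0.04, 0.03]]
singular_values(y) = [0.11, 0.05]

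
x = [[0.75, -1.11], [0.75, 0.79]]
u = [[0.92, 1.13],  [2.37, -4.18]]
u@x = [[1.54, -0.13], [-1.36, -5.93]]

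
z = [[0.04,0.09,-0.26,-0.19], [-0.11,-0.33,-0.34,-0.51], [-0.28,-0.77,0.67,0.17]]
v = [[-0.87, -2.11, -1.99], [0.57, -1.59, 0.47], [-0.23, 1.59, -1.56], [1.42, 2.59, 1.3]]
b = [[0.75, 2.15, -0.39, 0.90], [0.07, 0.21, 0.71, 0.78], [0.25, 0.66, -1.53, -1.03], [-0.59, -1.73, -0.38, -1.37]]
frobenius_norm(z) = 1.33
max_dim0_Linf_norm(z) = 0.77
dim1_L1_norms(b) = [4.19, 1.77, 3.47, 4.07]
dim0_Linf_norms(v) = [1.42, 2.59, 1.99]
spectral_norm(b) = 3.37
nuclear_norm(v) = 7.90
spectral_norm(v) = 4.47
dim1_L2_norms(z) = [0.34, 0.7, 1.07]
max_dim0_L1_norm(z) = 1.27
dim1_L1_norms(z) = [0.58, 1.29, 1.89]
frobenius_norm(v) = 5.26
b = v @ z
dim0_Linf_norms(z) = [0.28, 0.77, 0.67, 0.51]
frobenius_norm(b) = 4.07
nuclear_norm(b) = 5.66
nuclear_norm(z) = 1.84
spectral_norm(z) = 1.11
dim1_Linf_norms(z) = [0.26, 0.51, 0.77]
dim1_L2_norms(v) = [3.03, 1.75, 2.24, 3.23]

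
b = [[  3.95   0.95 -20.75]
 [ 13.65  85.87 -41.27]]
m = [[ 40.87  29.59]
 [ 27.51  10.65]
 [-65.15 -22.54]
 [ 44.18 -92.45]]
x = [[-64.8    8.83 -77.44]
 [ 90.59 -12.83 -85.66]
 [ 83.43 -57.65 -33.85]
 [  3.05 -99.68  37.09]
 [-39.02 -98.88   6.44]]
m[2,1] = -22.54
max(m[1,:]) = 27.51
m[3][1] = -92.45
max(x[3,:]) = 37.09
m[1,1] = 10.65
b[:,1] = [0.95, 85.87]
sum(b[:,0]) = 17.6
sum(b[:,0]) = 17.6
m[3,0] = 44.18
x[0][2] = -77.44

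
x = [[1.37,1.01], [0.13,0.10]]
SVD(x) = [[-1.0,  -0.1],[-0.10,  1.00]] @ diag([1.709938270256163, 0.0033334536685620305]) @ [[-0.8, -0.59],[-0.59, 0.8]]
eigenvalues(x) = [1.47, 0.0]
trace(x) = 1.47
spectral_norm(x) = 1.71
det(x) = 0.01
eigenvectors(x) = [[1.00, -0.59], [0.09, 0.8]]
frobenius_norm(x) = 1.71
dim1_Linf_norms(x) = [1.37, 0.13]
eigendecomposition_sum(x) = [[1.37, 1.01], [0.13, 0.10]] + [[0.0, -0.0], [-0.00, 0.00]]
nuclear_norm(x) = 1.71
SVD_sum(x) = [[1.37, 1.01], [0.13, 0.1]] + [[0.00, -0.00], [-0.00, 0.0]]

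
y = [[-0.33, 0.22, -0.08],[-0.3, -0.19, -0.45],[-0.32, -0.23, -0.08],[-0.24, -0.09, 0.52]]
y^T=[[-0.33, -0.30, -0.32, -0.24], [0.22, -0.19, -0.23, -0.09], [-0.08, -0.45, -0.08, 0.52]]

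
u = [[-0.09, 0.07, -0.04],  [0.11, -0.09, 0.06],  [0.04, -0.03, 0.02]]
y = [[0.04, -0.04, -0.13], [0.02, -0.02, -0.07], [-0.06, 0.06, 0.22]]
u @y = [[0.00, -0.0, -0.0], [-0.00, 0.0, 0.01], [-0.00, 0.00, 0.0]]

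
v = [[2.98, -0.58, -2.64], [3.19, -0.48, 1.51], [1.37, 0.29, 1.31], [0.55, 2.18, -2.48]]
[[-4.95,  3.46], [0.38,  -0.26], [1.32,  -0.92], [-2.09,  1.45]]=v@[[-0.40, 0.28], [0.61, -0.43], [1.29, -0.90]]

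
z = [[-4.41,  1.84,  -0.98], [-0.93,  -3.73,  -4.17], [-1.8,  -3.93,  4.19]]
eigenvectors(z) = [[-0.22-0.63j, -0.22+0.63j, -0.15+0.00j], [(0.69+0j), (0.69-0j), (-0.37+0j)], [(0.26-0.08j), 0.26+0.08j, 0.92+0.00j]]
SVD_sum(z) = [[0.08, 0.81, -1.34], [0.08, 0.83, -1.38], [-0.28, -2.93, 4.88]] + [[-0.06, -0.18, -0.11], [-1.50, -4.42, -2.74], [-0.44, -1.30, -0.80]] + [[-4.43,1.21,0.47], [0.5,-0.14,-0.05], [-1.08,0.30,0.12]]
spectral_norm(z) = 6.12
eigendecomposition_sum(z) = [[-2.26+1.42j,  (0.74+2.13j),  (-0.07+1.11j)], [-0.60-2.66j,  (-2.31-0j),  (-1.04-0.44j)], [-0.56-0.94j,  -0.88+0.28j,  (-0.45-0.04j)]] + [[-2.26-1.42j, (0.74-2.13j), (-0.07-1.11j)], [(-0.6+2.66j), (-2.31+0j), (-1.04+0.44j)], [(-0.56+0.94j), -0.88-0.28j, -0.45+0.04j]] + [[(0.11+0j), 0.36-0.00j, -0.84+0.00j], [(0.28+0j), 0.89-0.00j, (-2.08+0j)], [(-0.68-0j), -2.17+0.00j, (5.1-0j)]]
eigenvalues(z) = [(-5.02+1.37j), (-5.02-1.37j), (6.09+0j)]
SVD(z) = [[-0.26, 0.04, -0.97], [-0.26, 0.96, 0.11], [0.93, 0.28, -0.24]] @ diag([6.123591466824856, 5.64678801660581, 4.776736610170883]) @ [[-0.05,-0.51,0.86],  [-0.28,-0.82,-0.51],  [0.96,-0.26,-0.1]]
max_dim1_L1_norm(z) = 9.92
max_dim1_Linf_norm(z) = 4.41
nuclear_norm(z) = 16.55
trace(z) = -3.95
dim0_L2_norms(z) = [4.85, 5.72, 5.99]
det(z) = 165.17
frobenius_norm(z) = 9.60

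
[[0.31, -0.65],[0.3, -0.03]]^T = [[0.31, 0.30], [-0.65, -0.03]]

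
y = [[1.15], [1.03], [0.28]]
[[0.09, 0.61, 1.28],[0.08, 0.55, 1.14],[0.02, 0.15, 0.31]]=y @ [[0.08, 0.53, 1.11]]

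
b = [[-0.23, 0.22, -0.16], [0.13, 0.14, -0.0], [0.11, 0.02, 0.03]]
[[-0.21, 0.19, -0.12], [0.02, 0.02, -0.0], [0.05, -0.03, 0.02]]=b@[[0.50, -0.33, 0.11], [-0.33, 0.42, -0.11], [0.11, -0.11, 0.45]]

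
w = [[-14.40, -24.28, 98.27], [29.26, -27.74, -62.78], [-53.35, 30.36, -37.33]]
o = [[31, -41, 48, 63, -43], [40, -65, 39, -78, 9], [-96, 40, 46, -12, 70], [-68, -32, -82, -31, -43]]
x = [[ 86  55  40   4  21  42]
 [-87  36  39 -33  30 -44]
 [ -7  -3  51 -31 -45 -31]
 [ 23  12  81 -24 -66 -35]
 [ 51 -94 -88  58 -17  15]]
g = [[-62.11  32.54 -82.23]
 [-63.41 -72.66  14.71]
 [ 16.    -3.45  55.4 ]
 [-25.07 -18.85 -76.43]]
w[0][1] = -24.28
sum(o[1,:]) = -55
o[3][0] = -68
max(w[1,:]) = 29.26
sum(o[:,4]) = -7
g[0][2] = -82.23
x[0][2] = 40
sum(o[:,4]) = -7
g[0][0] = -62.11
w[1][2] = -62.78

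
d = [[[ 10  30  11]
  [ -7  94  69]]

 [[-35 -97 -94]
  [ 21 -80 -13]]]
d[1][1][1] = -80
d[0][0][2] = 11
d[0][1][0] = -7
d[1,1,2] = -13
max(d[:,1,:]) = 94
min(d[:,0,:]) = -97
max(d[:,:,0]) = 21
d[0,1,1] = 94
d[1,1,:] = [21, -80, -13]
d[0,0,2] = 11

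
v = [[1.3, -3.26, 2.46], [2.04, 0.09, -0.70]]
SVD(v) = [[-1.0,-0.05], [-0.05,1.0]] @ diag([4.289370236590153, 2.1517906435000924]) @ [[-0.32,0.76,-0.57], [0.92,0.11,-0.38]]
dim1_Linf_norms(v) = [3.26, 2.04]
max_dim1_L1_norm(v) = 7.02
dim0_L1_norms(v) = [3.34, 3.35, 3.16]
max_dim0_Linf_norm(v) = 3.26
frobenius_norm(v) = 4.80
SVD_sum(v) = [[1.39,-3.25,2.42], [0.06,-0.15,0.11]] + [[-0.09, -0.01, 0.04], [1.98, 0.24, -0.81]]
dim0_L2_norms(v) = [2.42, 3.26, 2.56]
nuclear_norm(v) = 6.44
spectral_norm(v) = 4.29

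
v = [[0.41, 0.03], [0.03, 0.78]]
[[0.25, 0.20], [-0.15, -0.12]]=v@ [[0.62,0.49], [-0.22,-0.17]]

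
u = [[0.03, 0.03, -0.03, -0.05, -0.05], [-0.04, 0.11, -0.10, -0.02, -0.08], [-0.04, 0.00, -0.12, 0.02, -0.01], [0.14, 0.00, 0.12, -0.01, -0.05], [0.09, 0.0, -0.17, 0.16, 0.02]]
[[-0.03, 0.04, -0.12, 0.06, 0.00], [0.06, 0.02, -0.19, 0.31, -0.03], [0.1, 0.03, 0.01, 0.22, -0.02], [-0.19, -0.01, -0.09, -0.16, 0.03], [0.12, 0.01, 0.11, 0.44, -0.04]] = u@[[-0.56, 0.15, -0.24, 0.06, 0.05],[0.23, -0.23, -0.87, 1.14, -0.13],[-0.66, -0.35, 0.05, -1.58, 0.15],[0.27, -0.39, 0.77, 1.10, -0.14],[0.62, -0.16, 1.00, -0.66, -0.01]]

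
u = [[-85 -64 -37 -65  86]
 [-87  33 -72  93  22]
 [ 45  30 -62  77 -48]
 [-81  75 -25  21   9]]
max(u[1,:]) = 93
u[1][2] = -72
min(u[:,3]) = -65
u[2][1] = 30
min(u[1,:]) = -87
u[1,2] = -72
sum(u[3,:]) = -1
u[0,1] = -64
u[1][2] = -72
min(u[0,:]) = -85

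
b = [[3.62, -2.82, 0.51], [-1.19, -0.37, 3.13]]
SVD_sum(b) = [[3.72,-2.69,0.0],[-0.61,0.44,-0.0]] + [[-0.10, -0.13, 0.51], [-0.58, -0.81, 3.13]]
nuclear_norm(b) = 7.97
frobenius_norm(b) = 5.72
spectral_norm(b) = 4.65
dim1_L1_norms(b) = [6.95, 4.69]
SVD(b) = [[-0.99, 0.16], [0.16, 0.99]] @ diag([4.646360604664742, 3.328382960450839]) @ [[-0.81, 0.59, -0.0], [-0.18, -0.25, 0.95]]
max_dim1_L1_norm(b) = 6.95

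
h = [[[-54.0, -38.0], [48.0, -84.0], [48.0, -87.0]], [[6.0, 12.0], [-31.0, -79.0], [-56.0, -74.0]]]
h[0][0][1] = -38.0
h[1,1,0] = -31.0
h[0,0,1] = -38.0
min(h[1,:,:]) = -79.0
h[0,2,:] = [48.0, -87.0]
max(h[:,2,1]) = -74.0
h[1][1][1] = -79.0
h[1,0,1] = 12.0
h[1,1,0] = -31.0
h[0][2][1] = -87.0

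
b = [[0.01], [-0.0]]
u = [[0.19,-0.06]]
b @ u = [[0.00,-0.00], [0.0,0.0]]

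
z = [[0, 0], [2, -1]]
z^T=[[0, 2], [0, -1]]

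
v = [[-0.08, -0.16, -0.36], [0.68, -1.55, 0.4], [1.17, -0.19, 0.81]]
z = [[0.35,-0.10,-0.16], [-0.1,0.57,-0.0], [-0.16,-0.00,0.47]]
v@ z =[[0.05, -0.08, -0.16], [0.33, -0.95, 0.08], [0.3, -0.23, 0.19]]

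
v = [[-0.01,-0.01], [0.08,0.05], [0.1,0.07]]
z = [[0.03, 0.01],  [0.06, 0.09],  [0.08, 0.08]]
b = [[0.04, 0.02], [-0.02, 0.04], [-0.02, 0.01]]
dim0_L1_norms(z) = [0.17, 0.18]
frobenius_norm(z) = 0.16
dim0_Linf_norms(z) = [0.08, 0.09]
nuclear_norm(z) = 0.18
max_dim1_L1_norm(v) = 0.17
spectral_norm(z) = 0.16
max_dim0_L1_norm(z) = 0.18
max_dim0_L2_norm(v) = 0.13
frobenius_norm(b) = 0.07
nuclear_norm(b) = 0.09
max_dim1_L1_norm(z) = 0.16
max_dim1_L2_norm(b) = 0.04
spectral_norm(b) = 0.05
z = v + b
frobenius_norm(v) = 0.15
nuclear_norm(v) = 0.16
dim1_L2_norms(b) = [0.04, 0.04, 0.02]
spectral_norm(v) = 0.15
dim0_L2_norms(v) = [0.13, 0.09]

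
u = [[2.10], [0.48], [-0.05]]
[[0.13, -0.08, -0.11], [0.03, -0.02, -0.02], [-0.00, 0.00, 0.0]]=u@ [[0.06,-0.04,-0.05]]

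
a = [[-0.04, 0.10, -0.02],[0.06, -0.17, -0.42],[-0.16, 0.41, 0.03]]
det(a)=-0.000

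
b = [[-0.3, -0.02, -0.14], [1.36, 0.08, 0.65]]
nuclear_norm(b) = 1.55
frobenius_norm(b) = 1.55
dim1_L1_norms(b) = [0.46, 2.09]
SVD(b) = [[-0.21,0.98],  [0.98,0.21]] @ diag([1.5454725805027723, 0.0038082691741513465]) @ [[0.9, 0.05, 0.43], [-0.31, -0.62, 0.72]]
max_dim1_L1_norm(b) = 2.09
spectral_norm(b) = 1.55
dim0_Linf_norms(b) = [1.36, 0.08, 0.65]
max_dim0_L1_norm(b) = 1.66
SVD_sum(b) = [[-0.30, -0.02, -0.14],[1.36, 0.08, 0.65]] + [[-0.0, -0.0, 0.0], [-0.00, -0.0, 0.00]]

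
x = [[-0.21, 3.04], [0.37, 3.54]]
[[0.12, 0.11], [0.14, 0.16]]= x @ [[-0.01,0.06], [0.04,0.04]]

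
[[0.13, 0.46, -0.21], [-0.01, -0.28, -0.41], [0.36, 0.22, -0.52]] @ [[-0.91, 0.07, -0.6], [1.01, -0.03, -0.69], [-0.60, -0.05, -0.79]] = [[0.47, 0.01, -0.23], [-0.03, 0.03, 0.52], [0.21, 0.04, 0.04]]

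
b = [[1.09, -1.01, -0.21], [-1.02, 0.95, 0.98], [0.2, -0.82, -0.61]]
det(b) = 0.54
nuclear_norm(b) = 3.38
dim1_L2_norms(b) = [1.5, 1.7, 1.04]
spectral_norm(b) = 2.39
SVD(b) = [[-0.59, -0.74, 0.32], [0.7, -0.28, 0.65], [-0.39, 0.62, 0.68]] @ diag([2.38998347141204, 0.6335328433476403, 0.3559707049422916]) @ [[-0.6, 0.66, 0.44], [-0.62, -0.04, -0.78], [-0.5, -0.75, 0.44]]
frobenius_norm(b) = 2.50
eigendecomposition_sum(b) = [[1.23-0.00j, (-0.96-0j), -0.50+0.00j],[-0.96+0.00j, (0.76+0j), (0.39+0j)],[0.43-0.00j, -0.34-0.00j, (-0.17+0j)]] + [[(-0.07+0.07j), -0.02+0.15j, (0.14+0.13j)], [(-0.03+0.14j), (0.1+0.2j), 0.29+0.05j], [-0.11-0.11j, (-0.24-0.04j), -0.22+0.24j]] + [[(-0.07-0.07j),(-0.02-0.15j),(0.14-0.13j)], [(-0.03-0.14j),(0.1-0.2j),(0.29-0.05j)], [(-0.11+0.11j),-0.24+0.04j,(-0.22-0.24j)]]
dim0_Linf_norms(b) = [1.09, 1.01, 0.98]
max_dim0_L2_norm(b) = 1.61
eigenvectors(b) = [[-0.76+0.00j, 0.00-0.41j, 0.41j], [(0.6+0j), (-0.34-0.52j), (-0.34+0.52j)], [(-0.26+0j), 0.67+0.00j, (0.67-0j)]]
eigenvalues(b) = [(1.81+0j), (-0.19+0.51j), (-0.19-0.51j)]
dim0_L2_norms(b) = [1.51, 1.61, 1.17]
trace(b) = 1.43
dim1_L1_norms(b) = [2.31, 2.95, 1.63]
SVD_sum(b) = [[0.86,-0.95,-0.63], [-1.01,1.12,0.74], [0.56,-0.62,-0.41]] + [[0.29, 0.02, 0.37], [0.11, 0.01, 0.14], [-0.24, -0.02, -0.31]] + [[-0.06, -0.09, 0.05],[-0.12, -0.17, 0.10],[-0.12, -0.18, 0.11]]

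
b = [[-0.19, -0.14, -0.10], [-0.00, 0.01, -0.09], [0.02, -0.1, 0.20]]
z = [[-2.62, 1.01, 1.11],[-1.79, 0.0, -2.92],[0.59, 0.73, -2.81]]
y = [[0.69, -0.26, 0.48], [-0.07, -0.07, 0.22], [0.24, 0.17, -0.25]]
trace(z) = -5.43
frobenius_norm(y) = 0.99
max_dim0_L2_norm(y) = 0.73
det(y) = -0.02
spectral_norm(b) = 0.27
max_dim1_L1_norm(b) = 0.43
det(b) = 0.00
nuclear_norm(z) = 8.51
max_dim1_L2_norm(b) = 0.26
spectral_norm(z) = 4.22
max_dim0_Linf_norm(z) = 2.92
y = b @ z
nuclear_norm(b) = 0.52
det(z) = -13.86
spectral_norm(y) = 0.88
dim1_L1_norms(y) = [1.43, 0.36, 0.66]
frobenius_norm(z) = 5.44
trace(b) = 0.02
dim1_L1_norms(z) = [4.74, 4.71, 4.13]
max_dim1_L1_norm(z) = 4.74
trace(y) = 0.37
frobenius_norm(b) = 0.35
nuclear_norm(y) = 1.38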